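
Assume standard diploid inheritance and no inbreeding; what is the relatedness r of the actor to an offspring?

Each parent–offspring link contributes a factor of 1/2, and independent paths through distinct common ancestors add.
One parent–offspring link: r = (1/2)^1 = 1/2.

0.5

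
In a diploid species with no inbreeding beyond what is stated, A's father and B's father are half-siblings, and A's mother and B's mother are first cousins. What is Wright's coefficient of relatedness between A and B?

0.09375

With two independent routes of shared ancestry, r is the sum of the two contributions.
A and B are related in two ways: half first cousins through their fathers (r = 1/16) and second cousins through their mothers (r = 1/32).
r = 1/16 + 1/32 = 3/32 = 0.09375.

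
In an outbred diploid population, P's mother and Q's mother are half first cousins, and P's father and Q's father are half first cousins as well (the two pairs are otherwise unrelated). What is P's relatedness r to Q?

0.03125

Wright's path rule: contributions from independent ancestry routes add.
P and Q are related in two ways: half second cousins through their mothers (r = 1/64) and half second cousins through their fathers (r = 1/64).
r = 1/64 + 1/64 = 0.03125.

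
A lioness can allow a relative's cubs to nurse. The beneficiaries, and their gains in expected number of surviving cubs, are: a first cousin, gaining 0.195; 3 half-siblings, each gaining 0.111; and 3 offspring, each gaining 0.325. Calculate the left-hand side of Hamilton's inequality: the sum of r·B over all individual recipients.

0.595125

r to a first cousin = 0.125 (first cousins share one grandparent pair — two paths of length 4: r = 2·(1/2)^4 = 1/8).
r to a half-sibling = 1/4 (half-sibs share one parent — one path of length 2: r = (1/2)^2 = 1/4).
r to an offspring = 0.5 (one parent–offspring link: r = (1/2)^1 = 1/2).
Summing one r·B term per recipient: 1·0.125·0.195 + 3·0.25·0.111 + 3·0.5·0.325 = 0.595125.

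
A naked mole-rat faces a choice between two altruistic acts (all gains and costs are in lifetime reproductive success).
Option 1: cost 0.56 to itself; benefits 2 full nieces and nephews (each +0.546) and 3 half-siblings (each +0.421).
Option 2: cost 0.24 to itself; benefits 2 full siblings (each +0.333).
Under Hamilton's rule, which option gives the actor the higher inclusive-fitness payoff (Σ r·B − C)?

Option 2

Option 1: r to a full niece or nephew = 0.25.
Option 1: r to a half-sibling = 0.25.
Option 1: Σ r·B − C = (2·0.25·0.546 + 3·0.25·0.421) − 0.56 = 0.02875.
Option 2: r to a full sibling = 0.5.
Option 2: Σ r·B − C = (2·0.5·0.333) − 0.24 = 0.093.
Option 2 has the higher net inclusive-fitness payoff.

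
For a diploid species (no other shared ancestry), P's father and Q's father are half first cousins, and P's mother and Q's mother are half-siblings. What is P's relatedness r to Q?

Independent pedigree routes through distinct common ancestors add.
P and Q are related in two ways: half second cousins through their fathers (r = 1/64) and half first cousins through their mothers (r = 1/16).
r = 1/64 + 1/16 = 0.078125.

0.078125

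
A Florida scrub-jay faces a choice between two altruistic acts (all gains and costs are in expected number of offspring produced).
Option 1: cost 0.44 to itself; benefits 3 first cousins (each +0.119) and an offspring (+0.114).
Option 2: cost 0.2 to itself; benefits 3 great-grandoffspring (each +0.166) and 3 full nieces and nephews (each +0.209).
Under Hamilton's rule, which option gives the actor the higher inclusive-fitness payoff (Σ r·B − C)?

Option 2

Option 1: r to a first cousin = 0.125.
Option 1: r to an offspring = 0.5.
Option 1: Σ r·B − C = (3·0.125·0.119 + 1·0.5·0.114) − 0.44 = -0.338375.
Option 2: r to a great-grandoffspring = 0.125.
Option 2: r to a full niece or nephew = 0.25.
Option 2: Σ r·B − C = (3·0.125·0.166 + 3·0.25·0.209) − 0.2 = 0.019.
Option 2 has the higher net inclusive-fitness payoff.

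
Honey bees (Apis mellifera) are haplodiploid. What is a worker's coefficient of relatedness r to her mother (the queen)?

One meiotic link between diploid queen and diploid daughter: r = 1/2.

0.5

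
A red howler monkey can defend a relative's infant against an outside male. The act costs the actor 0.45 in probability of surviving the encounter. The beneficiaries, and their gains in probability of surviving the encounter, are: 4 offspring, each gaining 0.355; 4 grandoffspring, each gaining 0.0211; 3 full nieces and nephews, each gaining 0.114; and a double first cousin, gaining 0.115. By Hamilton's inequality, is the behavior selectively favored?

Hamilton's rule: the trait is favored when the sum of r·B over every recipient exceeds the actor's cost C.
r to an offspring = 1/2 (one parent–offspring link: r = (1/2)^1 = 1/2).
r to a grandoffspring = 0.25 (two parent–offspring links: r = (1/2)^2 = 1/4).
r to a full niece or nephew = 0.25 (full aunt/uncle↔niece/nephew: two paths of length 3 through the shared grandparent pair: r = 2·(1/2)^3 = 1/4).
r to a double first cousin = 1/4 (double first cousins share both grandparent pairs — four paths of length 4: r = 4·(1/2)^4 = 1/4).
Summing one r·B term per recipient: 4·0.5·0.355 + 4·0.25·0.0211 + 3·0.25·0.114 + 1·0.25·0.115 = 0.84535.
0.84535 > 0.45: the indirect benefit exceeds the cost.

Yes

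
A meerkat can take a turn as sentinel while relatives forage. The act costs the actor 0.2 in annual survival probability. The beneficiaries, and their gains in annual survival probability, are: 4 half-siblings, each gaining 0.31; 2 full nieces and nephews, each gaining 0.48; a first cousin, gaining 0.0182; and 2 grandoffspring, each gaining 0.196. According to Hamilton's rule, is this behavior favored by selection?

Yes

Hamilton's rule: the trait is favored when the sum of r·B over every recipient exceeds the actor's cost C.
r to a half-sibling = 0.25 (half-sibs share one parent — one path of length 2: r = (1/2)^2 = 1/4).
r to a full niece or nephew = 1/4 (full aunt/uncle↔niece/nephew: two paths of length 3 through the shared grandparent pair: r = 2·(1/2)^3 = 1/4).
r to a first cousin = 0.125 (first cousins share one grandparent pair — two paths of length 4: r = 2·(1/2)^4 = 1/8).
r to a grandoffspring = 1/4 (two parent–offspring links: r = (1/2)^2 = 1/4).
Summing one r·B term per recipient: 4·0.25·0.31 + 2·0.25·0.48 + 1·0.125·0.0182 + 2·0.25·0.196 = 0.650275.
0.650275 > 0.2: the indirect benefit exceeds the cost.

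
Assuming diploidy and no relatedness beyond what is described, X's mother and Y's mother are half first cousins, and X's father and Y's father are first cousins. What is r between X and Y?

Wright's path rule: contributions from independent ancestry routes add.
X and Y are related in two ways: half second cousins through their mothers (r = 1/64) and second cousins through their fathers (r = 1/32).
r = 1/64 + 1/32 = 0.046875.

0.046875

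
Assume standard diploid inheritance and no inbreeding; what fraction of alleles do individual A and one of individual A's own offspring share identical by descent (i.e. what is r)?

Each parent–offspring link contributes a factor of 1/2, and independent paths through distinct common ancestors add.
One parent–offspring link: r = (1/2)^1 = 1/2.

0.5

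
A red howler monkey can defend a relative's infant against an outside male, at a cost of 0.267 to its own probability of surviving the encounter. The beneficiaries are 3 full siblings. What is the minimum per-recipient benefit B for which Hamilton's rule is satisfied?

0.178

r to a full sibling = 0.5 (full sibs share both parents — two paths of length 2: r = 2·(1/2)^2 = 1/2).
Hamilton's rule with n recipients of equal r: n·r·B > C, so B > C/(n·r) = 0.267/(3·0.5) = 0.178.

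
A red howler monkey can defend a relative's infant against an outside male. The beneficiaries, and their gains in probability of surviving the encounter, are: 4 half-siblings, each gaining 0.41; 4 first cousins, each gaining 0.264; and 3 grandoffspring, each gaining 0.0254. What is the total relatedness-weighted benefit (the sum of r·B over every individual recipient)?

r to a half-sibling = 1/4 (half-sibs share one parent — one path of length 2: r = (1/2)^2 = 1/4).
r to a first cousin = 1/8 (first cousins share one grandparent pair — two paths of length 4: r = 2·(1/2)^4 = 1/8).
r to a grandoffspring = 1/4 (two parent–offspring links: r = (1/2)^2 = 1/4).
Summing one r·B term per recipient: 4·0.25·0.41 + 4·0.125·0.264 + 3·0.25·0.0254 = 0.56105.

0.56105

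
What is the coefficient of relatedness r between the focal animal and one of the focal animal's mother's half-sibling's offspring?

0.0625

Each parent–offspring link contributes a factor of 1/2, and independent paths through distinct common ancestors add.
Half first cousins share one grandparent — one path of length 4: r = (1/2)^4 = 1/16.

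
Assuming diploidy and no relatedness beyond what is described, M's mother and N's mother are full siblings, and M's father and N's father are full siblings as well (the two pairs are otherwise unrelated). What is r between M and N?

0.25

Wright's path rule: contributions from independent ancestry routes add.
M and N are related in two ways: first cousins through their mothers (r = 1/8) and first cousins through their fathers (r = 1/8) — i.e. double first cousins.
r = 1/8 + 1/8 = 0.25.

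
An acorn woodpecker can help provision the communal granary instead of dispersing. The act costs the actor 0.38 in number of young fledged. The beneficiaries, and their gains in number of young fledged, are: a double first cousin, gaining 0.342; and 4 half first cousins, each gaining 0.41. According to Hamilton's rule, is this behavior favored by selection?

Hamilton's rule: the trait is favored when the sum of r·B over every recipient exceeds the actor's cost C.
r to a double first cousin = 0.25 (double first cousins share both grandparent pairs — four paths of length 4: r = 4·(1/2)^4 = 1/4).
r to a half first cousin = 1/16 (half first cousins share one grandparent — one path of length 4: r = (1/2)^4 = 1/16).
Summing one r·B term per recipient: 1·0.25·0.342 + 4·0.0625·0.41 = 0.188.
0.188 < 0.38: the indirect benefit is less than the cost.

No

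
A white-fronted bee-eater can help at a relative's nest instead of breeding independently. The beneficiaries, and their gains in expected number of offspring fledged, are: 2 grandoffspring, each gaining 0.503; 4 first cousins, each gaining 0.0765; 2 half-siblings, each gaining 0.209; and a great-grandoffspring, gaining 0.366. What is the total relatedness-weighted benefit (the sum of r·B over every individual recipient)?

r to a grandoffspring = 1/4 (two parent–offspring links: r = (1/2)^2 = 1/4).
r to a first cousin = 1/8 (first cousins share one grandparent pair — two paths of length 4: r = 2·(1/2)^4 = 1/8).
r to a half-sibling = 0.25 (half-sibs share one parent — one path of length 2: r = (1/2)^2 = 1/4).
r to a great-grandoffspring = 1/8 (three parent–offspring links: r = (1/2)^3 = 1/8).
Summing one r·B term per recipient: 2·0.25·0.503 + 4·0.125·0.0765 + 2·0.25·0.209 + 1·0.125·0.366 = 0.44.

0.44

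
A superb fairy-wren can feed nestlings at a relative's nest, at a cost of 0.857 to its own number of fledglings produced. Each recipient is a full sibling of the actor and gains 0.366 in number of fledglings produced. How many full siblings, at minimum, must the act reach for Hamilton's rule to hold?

r to a full sibling = 0.5 (full sibs share both parents — two paths of length 2: r = 2·(1/2)^2 = 1/2).
Hamilton's rule: n·r·B > C  ⇒  n > C/(r·B) = 0.857/(0.5·0.366) = 4.683.
The smallest integer exceeding 4.683 is 5.

5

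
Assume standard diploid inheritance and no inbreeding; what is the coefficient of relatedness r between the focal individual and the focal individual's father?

0.5

Each parent–offspring link contributes a factor of 1/2, and independent paths through distinct common ancestors add.
One parent–offspring link: r = (1/2)^1 = 1/2.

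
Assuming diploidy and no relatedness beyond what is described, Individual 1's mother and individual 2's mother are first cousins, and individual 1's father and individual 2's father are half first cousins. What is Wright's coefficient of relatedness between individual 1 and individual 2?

0.046875

Relatedness sums over independent paths through distinct common ancestors.
Individual 1 and individual 2 are related in two ways: second cousins through their mothers (r = 1/32) and half second cousins through their fathers (r = 1/64).
r = 1/32 + 1/64 = 3/64 = 0.046875.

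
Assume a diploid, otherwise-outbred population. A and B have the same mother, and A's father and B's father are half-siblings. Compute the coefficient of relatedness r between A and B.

0.3125

Independent pedigree routes through distinct common ancestors add.
A and B are related in two ways: half-sibs through their shared mother (r = 1/4) and half first cousins through their fathers (r = 1/16).
r = 1/4 + 1/16 = 0.3125.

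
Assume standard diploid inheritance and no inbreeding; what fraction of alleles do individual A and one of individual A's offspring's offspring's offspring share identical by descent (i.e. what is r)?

0.125

Each parent–offspring link contributes a factor of 1/2, and independent paths through distinct common ancestors add.
Three parent–offspring links: r = (1/2)^3 = 1/8.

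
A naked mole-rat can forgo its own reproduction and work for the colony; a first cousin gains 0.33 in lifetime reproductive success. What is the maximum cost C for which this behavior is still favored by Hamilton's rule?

r to a first cousin = 0.125 (first cousins share one grandparent pair — two paths of length 4: r = 2·(1/2)^4 = 1/8).
Hamilton's rule: n·r·B > C, so the trait is favored while C < n·r·B = 1·0.125·0.33 = 0.04125.

0.04125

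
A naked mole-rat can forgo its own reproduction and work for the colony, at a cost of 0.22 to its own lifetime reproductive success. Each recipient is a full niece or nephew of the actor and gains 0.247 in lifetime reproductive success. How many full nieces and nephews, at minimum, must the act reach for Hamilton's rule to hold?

4

r to a full niece or nephew = 0.25 (full aunt/uncle↔niece/nephew: two paths of length 3 through the shared grandparent pair: r = 2·(1/2)^3 = 1/4).
Hamilton's rule: n·r·B > C  ⇒  n > C/(r·B) = 0.22/(0.25·0.247) = 3.563.
The smallest integer exceeding 3.563 is 4.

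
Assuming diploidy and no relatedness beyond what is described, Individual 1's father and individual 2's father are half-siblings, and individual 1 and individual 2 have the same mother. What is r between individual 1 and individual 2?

0.3125

Independent pedigree routes through distinct common ancestors add.
Individual 1 and individual 2 are related in two ways: half first cousins through their fathers (r = 1/16) and half-sibs through their shared mother (r = 1/4).
r = 1/16 + 1/4 = 0.3125.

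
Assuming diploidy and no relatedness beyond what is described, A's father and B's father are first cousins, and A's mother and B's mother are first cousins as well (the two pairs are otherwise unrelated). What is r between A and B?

0.0625

With two independent routes of shared ancestry, r is the sum of the two contributions.
A and B are related in two ways: second cousins through their fathers (r = 1/32) and second cousins through their mothers (r = 1/32).
r = 1/32 + 1/32 = 0.0625.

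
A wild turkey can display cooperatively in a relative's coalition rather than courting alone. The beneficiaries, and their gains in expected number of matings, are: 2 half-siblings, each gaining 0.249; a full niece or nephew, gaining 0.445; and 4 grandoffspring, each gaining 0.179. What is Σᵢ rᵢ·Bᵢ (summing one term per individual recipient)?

r to a half-sibling = 0.25 (half-sibs share one parent — one path of length 2: r = (1/2)^2 = 1/4).
r to a full niece or nephew = 0.25 (full aunt/uncle↔niece/nephew: two paths of length 3 through the shared grandparent pair: r = 2·(1/2)^3 = 1/4).
r to a grandoffspring = 1/4 (two parent–offspring links: r = (1/2)^2 = 1/4).
Summing one r·B term per recipient: 2·0.25·0.249 + 1·0.25·0.445 + 4·0.25·0.179 = 0.41475.

0.41475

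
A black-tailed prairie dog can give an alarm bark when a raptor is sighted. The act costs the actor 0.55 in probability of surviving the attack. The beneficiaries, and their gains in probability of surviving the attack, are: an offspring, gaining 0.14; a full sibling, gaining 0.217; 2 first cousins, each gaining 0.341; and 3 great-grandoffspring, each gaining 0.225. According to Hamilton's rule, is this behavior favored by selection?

No

Hamilton's rule: the trait is favored when the sum of r·B over every recipient exceeds the actor's cost C.
r to an offspring = 0.5 (one parent–offspring link: r = (1/2)^1 = 1/2).
r to a full sibling = 1/2 (full sibs share both parents — two paths of length 2: r = 2·(1/2)^2 = 1/2).
r to a first cousin = 1/8 (first cousins share one grandparent pair — two paths of length 4: r = 2·(1/2)^4 = 1/8).
r to a great-grandoffspring = 0.125 (three parent–offspring links: r = (1/2)^3 = 1/8).
Summing one r·B term per recipient: 1·0.5·0.14 + 1·0.5·0.217 + 2·0.125·0.341 + 3·0.125·0.225 = 0.348125.
0.348125 < 0.55: the indirect benefit is less than the cost.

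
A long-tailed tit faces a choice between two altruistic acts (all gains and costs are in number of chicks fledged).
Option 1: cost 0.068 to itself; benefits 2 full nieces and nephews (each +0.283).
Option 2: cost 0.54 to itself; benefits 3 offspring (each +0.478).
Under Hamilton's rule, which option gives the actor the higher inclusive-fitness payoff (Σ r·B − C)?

Option 1: r to a full niece or nephew = 0.25.
Option 1: Σ r·B − C = (2·0.25·0.283) − 0.068 = 0.0735.
Option 2: r to an offspring = 0.5.
Option 2: Σ r·B − C = (3·0.5·0.478) − 0.54 = 0.177.
Option 2 has the higher net inclusive-fitness payoff.

Option 2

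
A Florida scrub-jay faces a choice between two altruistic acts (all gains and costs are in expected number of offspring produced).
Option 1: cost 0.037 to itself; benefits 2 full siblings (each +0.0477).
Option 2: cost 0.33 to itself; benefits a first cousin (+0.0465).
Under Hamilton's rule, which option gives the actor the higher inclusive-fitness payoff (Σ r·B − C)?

Option 1: r to a full sibling = 0.5.
Option 1: Σ r·B − C = (2·0.5·0.0477) − 0.037 = 0.0107.
Option 2: r to a first cousin = 0.125.
Option 2: Σ r·B − C = (1·0.125·0.0465) − 0.33 = -0.3241875.
Option 1 has the higher net inclusive-fitness payoff.

Option 1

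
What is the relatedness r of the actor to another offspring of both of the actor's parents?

Each parent–offspring link contributes a factor of 1/2, and independent paths through distinct common ancestors add.
Full sibs share both parents — two paths of length 2: r = 2·(1/2)^2 = 1/2.

0.5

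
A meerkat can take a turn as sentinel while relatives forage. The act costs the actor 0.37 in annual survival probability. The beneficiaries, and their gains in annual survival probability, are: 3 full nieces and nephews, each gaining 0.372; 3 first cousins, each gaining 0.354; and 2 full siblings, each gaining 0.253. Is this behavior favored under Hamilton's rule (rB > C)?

Hamilton's rule: the trait is favored when the sum of r·B over every recipient exceeds the actor's cost C.
r to a full niece or nephew = 1/4 (full aunt/uncle↔niece/nephew: two paths of length 3 through the shared grandparent pair: r = 2·(1/2)^3 = 1/4).
r to a first cousin = 0.125 (first cousins share one grandparent pair — two paths of length 4: r = 2·(1/2)^4 = 1/8).
r to a full sibling = 1/2 (full sibs share both parents — two paths of length 2: r = 2·(1/2)^2 = 1/2).
Summing one r·B term per recipient: 3·0.25·0.372 + 3·0.125·0.354 + 2·0.5·0.253 = 0.66475.
0.66475 > 0.37: the indirect benefit exceeds the cost.

Yes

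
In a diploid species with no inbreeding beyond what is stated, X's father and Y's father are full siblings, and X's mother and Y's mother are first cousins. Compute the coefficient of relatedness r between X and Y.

Wright's path rule: contributions from independent ancestry routes add.
X and Y are related in two ways: first cousins through their fathers (r = 1/8) and second cousins through their mothers (r = 1/32).
r = 1/8 + 1/32 = 5/32 = 0.15625.

0.15625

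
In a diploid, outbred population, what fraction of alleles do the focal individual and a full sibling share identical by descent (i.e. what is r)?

0.5

Each parent–offspring link contributes a factor of 1/2, and independent paths through distinct common ancestors add.
Full sibs share both parents — two paths of length 2: r = 2·(1/2)^2 = 1/2.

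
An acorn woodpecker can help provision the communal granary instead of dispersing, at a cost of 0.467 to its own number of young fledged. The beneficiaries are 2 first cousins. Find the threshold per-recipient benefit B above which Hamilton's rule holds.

r to a first cousin = 1/8 (first cousins share one grandparent pair — two paths of length 4: r = 2·(1/2)^4 = 1/8).
Hamilton's rule with n recipients of equal r: n·r·B > C, so B > C/(n·r) = 0.467/(2·0.125) = 1.868.

1.868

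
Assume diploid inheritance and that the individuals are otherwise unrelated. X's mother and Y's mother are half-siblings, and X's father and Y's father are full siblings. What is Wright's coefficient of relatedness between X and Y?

Independent pedigree routes through distinct common ancestors add.
X and Y are related in two ways: half first cousins through their mothers (r = 1/16) and first cousins through their fathers (r = 1/8).
r = 1/16 + 1/8 = 0.1875.

0.1875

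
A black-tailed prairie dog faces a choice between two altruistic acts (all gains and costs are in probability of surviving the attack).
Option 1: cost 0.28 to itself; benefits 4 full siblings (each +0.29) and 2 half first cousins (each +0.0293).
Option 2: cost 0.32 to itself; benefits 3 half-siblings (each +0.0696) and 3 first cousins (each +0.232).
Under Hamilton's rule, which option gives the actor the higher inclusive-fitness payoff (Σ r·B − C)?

Option 1: r to a full sibling = 0.5.
Option 1: r to a half first cousin = 0.0625.
Option 1: Σ r·B − C = (4·0.5·0.29 + 2·0.0625·0.0293) − 0.28 = 0.3036625.
Option 2: r to a half-sibling = 0.25.
Option 2: r to a first cousin = 0.125.
Option 2: Σ r·B − C = (3·0.25·0.0696 + 3·0.125·0.232) − 0.32 = -0.1808.
Option 1 has the higher net inclusive-fitness payoff.

Option 1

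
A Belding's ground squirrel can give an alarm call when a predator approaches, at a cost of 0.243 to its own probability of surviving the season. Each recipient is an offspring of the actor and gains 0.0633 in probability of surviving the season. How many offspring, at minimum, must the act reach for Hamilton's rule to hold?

8

r to an offspring = 1/2 (one parent–offspring link: r = (1/2)^1 = 1/2).
Hamilton's rule: n·r·B > C  ⇒  n > C/(r·B) = 0.243/(0.5·0.0633) = 7.678.
The smallest integer exceeding 7.678 is 8.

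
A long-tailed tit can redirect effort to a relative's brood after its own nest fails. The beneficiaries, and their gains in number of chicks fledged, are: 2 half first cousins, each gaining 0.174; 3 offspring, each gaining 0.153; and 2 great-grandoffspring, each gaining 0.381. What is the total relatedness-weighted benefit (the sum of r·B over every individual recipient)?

r to a half first cousin = 1/16 (half first cousins share one grandparent — one path of length 4: r = (1/2)^4 = 1/16).
r to an offspring = 1/2 (one parent–offspring link: r = (1/2)^1 = 1/2).
r to a great-grandoffspring = 1/8 (three parent–offspring links: r = (1/2)^3 = 1/8).
Summing one r·B term per recipient: 2·0.0625·0.174 + 3·0.5·0.153 + 2·0.125·0.381 = 0.3465.

0.3465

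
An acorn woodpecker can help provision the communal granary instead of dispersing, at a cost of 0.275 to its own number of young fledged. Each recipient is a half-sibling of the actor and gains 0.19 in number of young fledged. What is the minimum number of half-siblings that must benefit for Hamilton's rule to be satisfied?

r to a half-sibling = 1/4 (half-sibs share one parent — one path of length 2: r = (1/2)^2 = 1/4).
Hamilton's rule: n·r·B > C  ⇒  n > C/(r·B) = 0.275/(0.25·0.19) = 5.789.
The smallest integer exceeding 5.789 is 6.

6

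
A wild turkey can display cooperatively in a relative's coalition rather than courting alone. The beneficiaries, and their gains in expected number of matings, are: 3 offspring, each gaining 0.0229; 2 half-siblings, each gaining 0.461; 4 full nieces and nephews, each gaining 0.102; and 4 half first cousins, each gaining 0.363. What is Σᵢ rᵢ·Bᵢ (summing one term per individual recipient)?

0.4576

r to an offspring = 0.5 (one parent–offspring link: r = (1/2)^1 = 1/2).
r to a half-sibling = 0.25 (half-sibs share one parent — one path of length 2: r = (1/2)^2 = 1/4).
r to a full niece or nephew = 0.25 (full aunt/uncle↔niece/nephew: two paths of length 3 through the shared grandparent pair: r = 2·(1/2)^3 = 1/4).
r to a half first cousin = 1/16 (half first cousins share one grandparent — one path of length 4: r = (1/2)^4 = 1/16).
Summing one r·B term per recipient: 3·0.5·0.0229 + 2·0.25·0.461 + 4·0.25·0.102 + 4·0.0625·0.363 = 0.4576.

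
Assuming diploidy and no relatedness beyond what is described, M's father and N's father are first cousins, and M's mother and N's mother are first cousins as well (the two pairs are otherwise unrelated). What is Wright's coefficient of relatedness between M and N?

0.0625

Independent pedigree routes through distinct common ancestors add.
M and N are related in two ways: second cousins through their fathers (r = 1/32) and second cousins through their mothers (r = 1/32).
r = 1/32 + 1/32 = 0.0625.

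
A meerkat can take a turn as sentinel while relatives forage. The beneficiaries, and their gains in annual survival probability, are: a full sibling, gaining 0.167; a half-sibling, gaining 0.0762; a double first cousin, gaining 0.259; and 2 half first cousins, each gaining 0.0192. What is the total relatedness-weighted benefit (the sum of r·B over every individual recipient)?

0.1697

r to a full sibling = 1/2 (full sibs share both parents — two paths of length 2: r = 2·(1/2)^2 = 1/2).
r to a half-sibling = 1/4 (half-sibs share one parent — one path of length 2: r = (1/2)^2 = 1/4).
r to a double first cousin = 0.25 (double first cousins share both grandparent pairs — four paths of length 4: r = 4·(1/2)^4 = 1/4).
r to a half first cousin = 0.0625 (half first cousins share one grandparent — one path of length 4: r = (1/2)^4 = 1/16).
Summing one r·B term per recipient: 1·0.5·0.167 + 1·0.25·0.0762 + 1·0.25·0.259 + 2·0.0625·0.0192 = 0.1697.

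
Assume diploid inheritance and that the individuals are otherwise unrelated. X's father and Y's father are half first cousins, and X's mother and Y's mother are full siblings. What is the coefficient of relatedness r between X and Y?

0.140625

Wright's path rule: contributions from independent ancestry routes add.
X and Y are related in two ways: half second cousins through their fathers (r = 1/64) and first cousins through their mothers (r = 1/8).
r = 1/64 + 1/8 = 0.140625.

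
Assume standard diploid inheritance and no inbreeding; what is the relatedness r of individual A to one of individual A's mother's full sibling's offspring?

Each parent–offspring link contributes a factor of 1/2, and independent paths through distinct common ancestors add.
First cousins share one grandparent pair — two paths of length 4: r = 2·(1/2)^4 = 1/8.

0.125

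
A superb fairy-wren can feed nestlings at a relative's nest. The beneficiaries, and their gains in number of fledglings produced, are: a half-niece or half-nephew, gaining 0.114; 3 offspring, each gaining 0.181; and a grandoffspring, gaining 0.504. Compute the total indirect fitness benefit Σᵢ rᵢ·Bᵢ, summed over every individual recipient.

r to a half-niece or half-nephew = 0.125 (half-aunt/uncle↔niece/nephew: one path of length 3: r = (1/2)^3 = 1/8).
r to an offspring = 0.5 (one parent–offspring link: r = (1/2)^1 = 1/2).
r to a grandoffspring = 1/4 (two parent–offspring links: r = (1/2)^2 = 1/4).
Summing one r·B term per recipient: 1·0.125·0.114 + 3·0.5·0.181 + 1·0.25·0.504 = 0.41175.

0.41175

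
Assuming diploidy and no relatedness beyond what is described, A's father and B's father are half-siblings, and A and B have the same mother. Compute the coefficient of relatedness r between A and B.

0.3125

With two independent routes of shared ancestry, r is the sum of the two contributions.
A and B are related in two ways: half first cousins through their fathers (r = 1/16) and half-sibs through their shared mother (r = 1/4).
r = 1/16 + 1/4 = 5/16 = 0.3125.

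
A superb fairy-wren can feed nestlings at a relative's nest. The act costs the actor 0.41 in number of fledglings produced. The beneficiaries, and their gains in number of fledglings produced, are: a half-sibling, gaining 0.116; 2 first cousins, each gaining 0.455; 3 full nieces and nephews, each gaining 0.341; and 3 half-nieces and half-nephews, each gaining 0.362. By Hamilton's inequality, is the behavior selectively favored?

Hamilton's rule: the trait is favored when the sum of r·B over every recipient exceeds the actor's cost C.
r to a half-sibling = 0.25 (half-sibs share one parent — one path of length 2: r = (1/2)^2 = 1/4).
r to a first cousin = 0.125 (first cousins share one grandparent pair — two paths of length 4: r = 2·(1/2)^4 = 1/8).
r to a full niece or nephew = 0.25 (full aunt/uncle↔niece/nephew: two paths of length 3 through the shared grandparent pair: r = 2·(1/2)^3 = 1/4).
r to a half-niece or half-nephew = 0.125 (half-aunt/uncle↔niece/nephew: one path of length 3: r = (1/2)^3 = 1/8).
Summing one r·B term per recipient: 1·0.25·0.116 + 2·0.125·0.455 + 3·0.25·0.341 + 3·0.125·0.362 = 0.53425.
0.53425 > 0.41: the indirect benefit exceeds the cost.

Yes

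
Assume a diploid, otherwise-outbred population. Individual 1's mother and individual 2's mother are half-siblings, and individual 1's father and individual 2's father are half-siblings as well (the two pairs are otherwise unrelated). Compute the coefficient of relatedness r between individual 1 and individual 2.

0.125

Wright's path rule: contributions from independent ancestry routes add.
Individual 1 and individual 2 are related in two ways: half first cousins through their mothers (r = 1/16) and half first cousins through their fathers (r = 1/16).
r = 1/16 + 1/16 = 0.125.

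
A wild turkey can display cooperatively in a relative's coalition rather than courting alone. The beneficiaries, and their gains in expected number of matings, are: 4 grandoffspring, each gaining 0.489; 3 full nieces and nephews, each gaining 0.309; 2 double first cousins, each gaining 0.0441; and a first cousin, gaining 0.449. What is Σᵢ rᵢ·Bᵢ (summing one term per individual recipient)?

0.798925

r to a grandoffspring = 0.25 (two parent–offspring links: r = (1/2)^2 = 1/4).
r to a full niece or nephew = 1/4 (full aunt/uncle↔niece/nephew: two paths of length 3 through the shared grandparent pair: r = 2·(1/2)^3 = 1/4).
r to a double first cousin = 0.25 (double first cousins share both grandparent pairs — four paths of length 4: r = 4·(1/2)^4 = 1/4).
r to a first cousin = 0.125 (first cousins share one grandparent pair — two paths of length 4: r = 2·(1/2)^4 = 1/8).
Summing one r·B term per recipient: 4·0.25·0.489 + 3·0.25·0.309 + 2·0.25·0.0441 + 1·0.125·0.449 = 0.798925.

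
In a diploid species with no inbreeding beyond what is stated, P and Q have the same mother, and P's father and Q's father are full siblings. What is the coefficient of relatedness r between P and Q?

Relatedness sums over independent paths through distinct common ancestors.
P and Q are related in two ways: half-sibs through their shared mother (r = 1/4) and first cousins through their fathers (r = 1/8).
r = 1/4 + 1/8 = 3/8 = 0.375.

0.375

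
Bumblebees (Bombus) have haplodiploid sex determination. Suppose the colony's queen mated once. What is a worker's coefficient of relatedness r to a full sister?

0.75

Haplodiploid full sisters inherit their father's entire haploid genome identically (contributing 1/2) and on average half of their mother's contribution (1/2 · 1/2 = 1/4); r = 1/2 + 1/4 = 3/4.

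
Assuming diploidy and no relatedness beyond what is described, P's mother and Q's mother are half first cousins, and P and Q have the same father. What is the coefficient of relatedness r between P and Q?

0.265625

Relatedness sums over independent paths through distinct common ancestors.
P and Q are related in two ways: half second cousins through their mothers (r = 1/64) and half-sibs through their shared father (r = 1/4).
r = 1/64 + 1/4 = 17/64 = 0.265625.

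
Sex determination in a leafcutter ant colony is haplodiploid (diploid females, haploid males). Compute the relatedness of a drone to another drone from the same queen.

0.5

Haploid brothers each carry a random half of the queen's diploid genome, so on average they share half: r = 1/2.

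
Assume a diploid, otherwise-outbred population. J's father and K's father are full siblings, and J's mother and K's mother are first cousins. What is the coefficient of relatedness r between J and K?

0.15625

Relatedness sums over independent paths through distinct common ancestors.
J and K are related in two ways: first cousins through their fathers (r = 1/8) and second cousins through their mothers (r = 1/32).
r = 1/8 + 1/32 = 0.15625.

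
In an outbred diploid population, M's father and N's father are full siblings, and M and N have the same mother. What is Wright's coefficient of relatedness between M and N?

0.375

Wright's path rule: contributions from independent ancestry routes add.
M and N are related in two ways: first cousins through their fathers (r = 1/8) and half-sibs through their shared mother (r = 1/4).
r = 1/8 + 1/4 = 0.375.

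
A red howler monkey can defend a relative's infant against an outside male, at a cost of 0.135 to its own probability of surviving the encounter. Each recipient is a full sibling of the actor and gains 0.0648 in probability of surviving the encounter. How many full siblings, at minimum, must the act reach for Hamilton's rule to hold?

r to a full sibling = 1/2 (full sibs share both parents — two paths of length 2: r = 2·(1/2)^2 = 1/2).
Hamilton's rule: n·r·B > C  ⇒  n > C/(r·B) = 0.135/(0.5·0.0648) = 4.167.
The smallest integer exceeding 4.167 is 5.

5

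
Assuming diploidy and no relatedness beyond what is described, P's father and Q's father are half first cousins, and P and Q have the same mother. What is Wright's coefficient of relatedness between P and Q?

0.265625

Relatedness sums over independent paths through distinct common ancestors.
P and Q are related in two ways: half second cousins through their fathers (r = 1/64) and half-sibs through their shared mother (r = 1/4).
r = 1/64 + 1/4 = 0.265625.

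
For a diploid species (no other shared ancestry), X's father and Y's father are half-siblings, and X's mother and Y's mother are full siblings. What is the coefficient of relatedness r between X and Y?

With two independent routes of shared ancestry, r is the sum of the two contributions.
X and Y are related in two ways: half first cousins through their fathers (r = 1/16) and first cousins through their mothers (r = 1/8).
r = 1/16 + 1/8 = 3/16 = 0.1875.

0.1875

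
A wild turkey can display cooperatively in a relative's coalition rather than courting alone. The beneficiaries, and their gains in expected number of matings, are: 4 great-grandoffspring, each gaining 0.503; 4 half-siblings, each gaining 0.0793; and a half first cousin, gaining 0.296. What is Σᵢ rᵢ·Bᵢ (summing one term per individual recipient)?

0.3493

r to a great-grandoffspring = 1/8 (three parent–offspring links: r = (1/2)^3 = 1/8).
r to a half-sibling = 0.25 (half-sibs share one parent — one path of length 2: r = (1/2)^2 = 1/4).
r to a half first cousin = 1/16 (half first cousins share one grandparent — one path of length 4: r = (1/2)^4 = 1/16).
Summing one r·B term per recipient: 4·0.125·0.503 + 4·0.25·0.0793 + 1·0.0625·0.296 = 0.3493.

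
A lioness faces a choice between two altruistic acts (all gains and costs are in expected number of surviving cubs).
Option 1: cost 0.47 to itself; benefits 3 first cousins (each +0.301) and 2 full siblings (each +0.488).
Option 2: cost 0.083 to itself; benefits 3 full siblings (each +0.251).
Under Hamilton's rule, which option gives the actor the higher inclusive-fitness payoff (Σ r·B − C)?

Option 1: r to a first cousin = 0.125.
Option 1: r to a full sibling = 0.5.
Option 1: Σ r·B − C = (3·0.125·0.301 + 2·0.5·0.488) − 0.47 = 0.130875.
Option 2: r to a full sibling = 0.5.
Option 2: Σ r·B − C = (3·0.5·0.251) − 0.083 = 0.2935.
Option 2 has the higher net inclusive-fitness payoff.

Option 2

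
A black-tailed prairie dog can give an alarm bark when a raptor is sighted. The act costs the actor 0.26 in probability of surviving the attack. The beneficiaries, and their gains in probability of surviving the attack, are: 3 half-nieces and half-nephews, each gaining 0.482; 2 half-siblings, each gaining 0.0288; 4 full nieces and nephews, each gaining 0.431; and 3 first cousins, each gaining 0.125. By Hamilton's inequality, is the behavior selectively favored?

Yes

Hamilton's rule: the trait is favored when the sum of r·B over every recipient exceeds the actor's cost C.
r to a half-niece or half-nephew = 1/8 (half-aunt/uncle↔niece/nephew: one path of length 3: r = (1/2)^3 = 1/8).
r to a half-sibling = 0.25 (half-sibs share one parent — one path of length 2: r = (1/2)^2 = 1/4).
r to a full niece or nephew = 1/4 (full aunt/uncle↔niece/nephew: two paths of length 3 through the shared grandparent pair: r = 2·(1/2)^3 = 1/4).
r to a first cousin = 1/8 (first cousins share one grandparent pair — two paths of length 4: r = 2·(1/2)^4 = 1/8).
Summing one r·B term per recipient: 3·0.125·0.482 + 2·0.25·0.0288 + 4·0.25·0.431 + 3·0.125·0.125 = 0.673025.
0.673025 > 0.26: the indirect benefit exceeds the cost.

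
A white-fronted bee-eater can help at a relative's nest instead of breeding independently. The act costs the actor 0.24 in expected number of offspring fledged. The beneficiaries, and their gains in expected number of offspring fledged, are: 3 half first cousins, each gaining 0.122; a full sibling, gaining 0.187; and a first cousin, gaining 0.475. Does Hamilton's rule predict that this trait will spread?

No

Hamilton's rule: the trait is favored when the sum of r·B over every recipient exceeds the actor's cost C.
r to a half first cousin = 0.0625 (half first cousins share one grandparent — one path of length 4: r = (1/2)^4 = 1/16).
r to a full sibling = 1/2 (full sibs share both parents — two paths of length 2: r = 2·(1/2)^2 = 1/2).
r to a first cousin = 1/8 (first cousins share one grandparent pair — two paths of length 4: r = 2·(1/2)^4 = 1/8).
Summing one r·B term per recipient: 3·0.0625·0.122 + 1·0.5·0.187 + 1·0.125·0.475 = 0.17575.
0.17575 < 0.24: the indirect benefit is less than the cost.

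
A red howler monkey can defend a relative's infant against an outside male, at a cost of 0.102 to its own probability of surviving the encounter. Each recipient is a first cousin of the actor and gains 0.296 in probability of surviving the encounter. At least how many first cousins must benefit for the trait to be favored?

r to a first cousin = 0.125 (first cousins share one grandparent pair — two paths of length 4: r = 2·(1/2)^4 = 1/8).
Hamilton's rule: n·r·B > C  ⇒  n > C/(r·B) = 0.102/(0.125·0.296) = 2.757.
The smallest integer exceeding 2.757 is 3.

3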